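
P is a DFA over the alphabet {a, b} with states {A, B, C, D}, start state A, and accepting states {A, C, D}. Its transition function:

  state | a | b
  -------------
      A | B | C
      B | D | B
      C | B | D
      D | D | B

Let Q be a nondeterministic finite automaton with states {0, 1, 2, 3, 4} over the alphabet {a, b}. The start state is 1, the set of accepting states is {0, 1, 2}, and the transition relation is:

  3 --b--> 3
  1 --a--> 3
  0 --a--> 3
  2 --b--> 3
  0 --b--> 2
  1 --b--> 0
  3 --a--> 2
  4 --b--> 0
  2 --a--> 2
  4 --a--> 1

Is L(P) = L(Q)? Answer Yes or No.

Yes

Exploring the product automaton P × Q from the start pair (A, 1), following both machines on each input symbol, reaches 4 state pairs: (A, 1), (B, 3), (C, 0), (D, 2).
P accepts in {A, C, D} and Q accepts in {0, 1, 2}. In every reachable pair the two components are either both accepting — (A, 1), (C, 0), (D, 2) — or both non-accepting, so no string is accepted by exactly one of the machines: L(P) \ L(Q) and L(Q) \ L(P) are both empty.
Hence every string is accepted by P iff it is accepted by Q, and the two languages coincide.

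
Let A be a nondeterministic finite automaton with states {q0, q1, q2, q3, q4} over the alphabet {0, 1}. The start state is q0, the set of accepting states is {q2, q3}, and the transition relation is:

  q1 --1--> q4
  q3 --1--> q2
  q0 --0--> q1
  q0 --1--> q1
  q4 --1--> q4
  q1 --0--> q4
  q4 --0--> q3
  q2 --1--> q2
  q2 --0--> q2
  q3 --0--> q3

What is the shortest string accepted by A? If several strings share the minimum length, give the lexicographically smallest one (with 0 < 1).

A breadth-first search from q0 reaches an accepting state first via the path q0 → q1 → q4 → q3 on input 000.
No string of length < 3 is accepted (BFS exhausts all shorter strings without reaching an accepting state), and 000 is the lexicographically least accepting string of length 3.

000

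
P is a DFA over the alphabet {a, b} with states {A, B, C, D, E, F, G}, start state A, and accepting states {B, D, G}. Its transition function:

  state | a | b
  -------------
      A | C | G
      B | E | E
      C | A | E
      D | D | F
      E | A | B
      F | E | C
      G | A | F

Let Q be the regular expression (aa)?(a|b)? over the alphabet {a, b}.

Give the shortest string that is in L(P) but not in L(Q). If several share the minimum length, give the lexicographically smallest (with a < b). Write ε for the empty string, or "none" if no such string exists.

The string abb is accepted by P but not by Q.
No shorter string lies in the difference, and abb is the lexicographically first length-3 string in L(P) \ L(Q).

abb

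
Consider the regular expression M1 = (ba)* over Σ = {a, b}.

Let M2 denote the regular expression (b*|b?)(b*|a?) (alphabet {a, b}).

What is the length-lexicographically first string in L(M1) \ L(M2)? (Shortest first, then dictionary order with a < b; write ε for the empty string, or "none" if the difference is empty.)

The string baba is accepted by M1 but not by M2.
No shorter string lies in the difference, and baba is the lexicographically first length-4 string in L(M1) \ L(M2).

baba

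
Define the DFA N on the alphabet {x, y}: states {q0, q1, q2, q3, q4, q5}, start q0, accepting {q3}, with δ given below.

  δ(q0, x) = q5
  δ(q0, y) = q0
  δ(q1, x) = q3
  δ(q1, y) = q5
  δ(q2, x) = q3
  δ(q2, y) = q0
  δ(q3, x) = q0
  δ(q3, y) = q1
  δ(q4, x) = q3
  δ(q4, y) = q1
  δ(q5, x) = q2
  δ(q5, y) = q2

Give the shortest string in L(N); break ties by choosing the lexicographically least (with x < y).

xxx

A breadth-first search from q0 reaches an accepting state first via the path q0 → q5 → q2 → q3 on input xxx.
No string of length < 3 is accepted (BFS exhausts all shorter strings without reaching an accepting state), and xxx is the lexicographically least accepting string of length 3.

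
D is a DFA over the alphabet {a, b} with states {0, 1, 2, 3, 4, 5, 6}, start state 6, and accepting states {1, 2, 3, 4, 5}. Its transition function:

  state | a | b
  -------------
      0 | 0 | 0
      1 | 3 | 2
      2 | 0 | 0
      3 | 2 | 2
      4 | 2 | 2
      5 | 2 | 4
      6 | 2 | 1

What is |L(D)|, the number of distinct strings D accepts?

6

The useful subgraph on states {1, 2, 3, 6} is acyclic, so L(D) is finite; the longest accepting path visits 4 useful states, giving maximum string length 3.
Counting accepting paths from 6 by length: 2 of length 1, 2 of length 2, 2 of length 3. Total 6.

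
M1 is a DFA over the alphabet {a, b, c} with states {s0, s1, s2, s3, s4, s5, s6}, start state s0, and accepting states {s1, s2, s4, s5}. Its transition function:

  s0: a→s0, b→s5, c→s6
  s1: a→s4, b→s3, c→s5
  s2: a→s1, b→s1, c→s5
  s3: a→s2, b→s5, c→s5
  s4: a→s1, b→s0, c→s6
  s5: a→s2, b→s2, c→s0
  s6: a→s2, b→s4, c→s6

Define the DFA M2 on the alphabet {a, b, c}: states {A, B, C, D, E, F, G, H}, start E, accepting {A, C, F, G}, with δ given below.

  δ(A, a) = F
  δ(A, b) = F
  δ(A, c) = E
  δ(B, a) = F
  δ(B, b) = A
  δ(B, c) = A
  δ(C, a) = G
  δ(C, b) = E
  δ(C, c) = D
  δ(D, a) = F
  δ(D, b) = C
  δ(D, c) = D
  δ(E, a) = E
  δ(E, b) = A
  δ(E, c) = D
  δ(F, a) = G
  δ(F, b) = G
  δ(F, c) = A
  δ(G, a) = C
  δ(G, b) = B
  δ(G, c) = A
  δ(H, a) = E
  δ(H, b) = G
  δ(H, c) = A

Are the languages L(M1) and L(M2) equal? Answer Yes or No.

Yes

Exploring the product automaton M1 × M2 from the start pair (s0, E), following both machines on each input symbol, reaches 7 state pairs: (s0, E), (s5, A), (s6, D), (s2, F), (s4, C), (s1, G), (s3, B).
M1 accepts in {s1, s2, s4, s5} and M2 accepts in {A, C, F, G}. In every reachable pair the two components are either both accepting — (s5, A), (s2, F), (s4, C), (s1, G) — or both non-accepting, so no string is accepted by exactly one of the machines: L(M1) \ L(M2) and L(M2) \ L(M1) are both empty.
Hence every string is accepted by M1 iff it is accepted by M2, and the two languages coincide.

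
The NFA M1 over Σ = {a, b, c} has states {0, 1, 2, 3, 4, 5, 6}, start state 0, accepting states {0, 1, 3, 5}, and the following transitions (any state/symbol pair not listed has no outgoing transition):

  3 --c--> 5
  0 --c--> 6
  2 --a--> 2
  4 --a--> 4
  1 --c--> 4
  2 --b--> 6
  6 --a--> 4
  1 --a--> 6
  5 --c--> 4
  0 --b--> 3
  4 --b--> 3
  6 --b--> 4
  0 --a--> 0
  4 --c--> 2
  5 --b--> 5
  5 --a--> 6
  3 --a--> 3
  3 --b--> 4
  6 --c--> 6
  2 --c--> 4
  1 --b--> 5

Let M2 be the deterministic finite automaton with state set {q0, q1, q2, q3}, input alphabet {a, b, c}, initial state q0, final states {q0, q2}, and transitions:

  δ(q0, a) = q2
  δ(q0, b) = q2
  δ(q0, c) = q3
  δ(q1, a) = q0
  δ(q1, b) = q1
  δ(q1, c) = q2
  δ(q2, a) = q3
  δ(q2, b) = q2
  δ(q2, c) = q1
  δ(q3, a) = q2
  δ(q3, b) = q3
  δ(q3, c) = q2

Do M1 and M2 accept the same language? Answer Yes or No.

The string aa is accepted by M1 but rejected by M2.
So L(M1) ≠ L(M2).

No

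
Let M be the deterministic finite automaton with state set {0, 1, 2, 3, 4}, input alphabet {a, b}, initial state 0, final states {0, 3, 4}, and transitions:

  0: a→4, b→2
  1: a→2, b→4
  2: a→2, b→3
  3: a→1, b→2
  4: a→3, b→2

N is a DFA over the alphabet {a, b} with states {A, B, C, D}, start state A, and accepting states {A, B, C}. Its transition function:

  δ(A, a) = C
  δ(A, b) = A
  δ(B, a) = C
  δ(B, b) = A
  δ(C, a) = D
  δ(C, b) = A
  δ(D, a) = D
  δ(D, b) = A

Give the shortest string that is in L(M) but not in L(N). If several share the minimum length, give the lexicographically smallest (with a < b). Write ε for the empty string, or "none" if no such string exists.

aa

The string aa is accepted by M but not by N.
No shorter string lies in the difference, and aa is the lexicographically first length-2 string in L(M) \ L(N).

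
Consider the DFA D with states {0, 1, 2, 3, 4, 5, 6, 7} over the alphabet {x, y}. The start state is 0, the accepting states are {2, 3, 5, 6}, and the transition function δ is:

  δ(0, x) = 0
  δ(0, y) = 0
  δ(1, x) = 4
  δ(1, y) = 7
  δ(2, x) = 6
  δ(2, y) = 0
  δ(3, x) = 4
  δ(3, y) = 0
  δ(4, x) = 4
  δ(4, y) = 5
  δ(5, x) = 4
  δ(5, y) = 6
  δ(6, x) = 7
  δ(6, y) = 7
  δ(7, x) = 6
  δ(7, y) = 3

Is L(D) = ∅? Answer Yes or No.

Yes

The states reachable from the start state are {0}.
None of the accepting states {2, 3, 5, 6} is reachable, so no string is accepted and L(D) = ∅.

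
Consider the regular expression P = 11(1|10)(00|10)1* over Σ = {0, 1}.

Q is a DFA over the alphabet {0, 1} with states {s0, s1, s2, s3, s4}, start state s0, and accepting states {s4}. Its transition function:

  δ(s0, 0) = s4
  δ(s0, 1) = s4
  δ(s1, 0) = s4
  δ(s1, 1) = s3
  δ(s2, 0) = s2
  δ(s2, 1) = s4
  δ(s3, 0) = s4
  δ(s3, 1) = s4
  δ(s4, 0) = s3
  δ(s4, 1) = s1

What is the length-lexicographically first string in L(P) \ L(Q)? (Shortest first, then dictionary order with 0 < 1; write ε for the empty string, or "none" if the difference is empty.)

The string 11100 is accepted by P but not by Q.
No shorter string lies in the difference, and 11100 is the lexicographically first length-5 string in L(P) \ L(Q).

11100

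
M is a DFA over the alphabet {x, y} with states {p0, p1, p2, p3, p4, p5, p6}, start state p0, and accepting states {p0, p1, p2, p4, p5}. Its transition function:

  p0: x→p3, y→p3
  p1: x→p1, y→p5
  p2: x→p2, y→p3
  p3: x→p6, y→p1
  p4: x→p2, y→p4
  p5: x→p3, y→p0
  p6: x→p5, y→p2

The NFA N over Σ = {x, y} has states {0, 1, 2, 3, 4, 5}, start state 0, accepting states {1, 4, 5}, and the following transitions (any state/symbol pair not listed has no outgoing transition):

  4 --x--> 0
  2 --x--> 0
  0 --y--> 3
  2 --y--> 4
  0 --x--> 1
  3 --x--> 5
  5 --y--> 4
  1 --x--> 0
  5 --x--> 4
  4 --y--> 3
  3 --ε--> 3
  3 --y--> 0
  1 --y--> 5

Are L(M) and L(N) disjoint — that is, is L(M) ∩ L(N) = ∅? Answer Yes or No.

The string xy is accepted by both M and N.
Hence L(M) ∩ L(N) ≠ ∅.

No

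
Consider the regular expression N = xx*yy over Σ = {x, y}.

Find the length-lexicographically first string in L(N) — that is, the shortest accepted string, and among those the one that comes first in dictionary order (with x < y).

By inspection of the expression, no string of length less than 3 matches, and xyy is the lexicographically first match of length 3.

xyy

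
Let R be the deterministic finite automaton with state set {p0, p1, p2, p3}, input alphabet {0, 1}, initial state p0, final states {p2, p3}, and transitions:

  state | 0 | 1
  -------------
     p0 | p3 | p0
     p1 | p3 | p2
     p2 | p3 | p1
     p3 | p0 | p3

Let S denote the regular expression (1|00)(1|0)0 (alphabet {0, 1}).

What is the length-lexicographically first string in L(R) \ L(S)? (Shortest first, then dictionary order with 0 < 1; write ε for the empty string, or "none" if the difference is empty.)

The string 0 is accepted by R but not by S.
No shorter string lies in the difference, and 0 is the lexicographically first length-1 string in L(R) \ L(S).

0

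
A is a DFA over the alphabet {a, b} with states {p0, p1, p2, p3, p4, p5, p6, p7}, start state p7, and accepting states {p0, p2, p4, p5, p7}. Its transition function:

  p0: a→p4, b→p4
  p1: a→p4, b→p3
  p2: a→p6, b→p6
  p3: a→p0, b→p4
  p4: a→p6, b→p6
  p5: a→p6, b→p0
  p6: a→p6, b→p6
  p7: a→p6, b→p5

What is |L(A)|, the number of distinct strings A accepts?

The useful subgraph on states {p0, p4, p5, p7} is acyclic, so L(A) is finite; the longest accepting path visits 4 useful states, giving maximum string length 3.
Counting accepting paths from p7 by length: 1 of length 0, 1 of length 1, 1 of length 2, 2 of length 3. Total 5.

5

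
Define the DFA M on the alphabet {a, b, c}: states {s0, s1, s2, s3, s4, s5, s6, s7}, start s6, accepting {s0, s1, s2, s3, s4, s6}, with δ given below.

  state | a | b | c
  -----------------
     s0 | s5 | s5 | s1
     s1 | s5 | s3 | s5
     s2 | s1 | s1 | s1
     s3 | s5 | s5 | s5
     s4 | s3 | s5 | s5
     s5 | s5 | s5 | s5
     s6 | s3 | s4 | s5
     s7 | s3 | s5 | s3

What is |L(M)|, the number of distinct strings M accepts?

The useful subgraph on states {s3, s4, s6} is acyclic, so L(M) is finite; the longest accepting path visits 3 useful states, giving maximum string length 2.
Counting accepting paths from s6 by length: 1 of length 0, 2 of length 1, 1 of length 2. Total 4.

4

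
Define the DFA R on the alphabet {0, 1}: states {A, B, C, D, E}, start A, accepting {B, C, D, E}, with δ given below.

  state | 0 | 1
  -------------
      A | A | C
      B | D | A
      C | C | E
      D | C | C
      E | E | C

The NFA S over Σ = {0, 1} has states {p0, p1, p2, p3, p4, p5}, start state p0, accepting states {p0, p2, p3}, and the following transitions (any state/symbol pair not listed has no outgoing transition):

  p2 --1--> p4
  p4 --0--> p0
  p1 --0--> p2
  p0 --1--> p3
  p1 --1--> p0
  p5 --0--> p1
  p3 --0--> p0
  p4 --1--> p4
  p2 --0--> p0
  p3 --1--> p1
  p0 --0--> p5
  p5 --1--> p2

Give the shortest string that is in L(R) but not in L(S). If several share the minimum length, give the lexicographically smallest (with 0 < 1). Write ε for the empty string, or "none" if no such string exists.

The string 11 is accepted by R but not by S.
No shorter string lies in the difference, and 11 is the lexicographically first length-2 string in L(R) \ L(S).

11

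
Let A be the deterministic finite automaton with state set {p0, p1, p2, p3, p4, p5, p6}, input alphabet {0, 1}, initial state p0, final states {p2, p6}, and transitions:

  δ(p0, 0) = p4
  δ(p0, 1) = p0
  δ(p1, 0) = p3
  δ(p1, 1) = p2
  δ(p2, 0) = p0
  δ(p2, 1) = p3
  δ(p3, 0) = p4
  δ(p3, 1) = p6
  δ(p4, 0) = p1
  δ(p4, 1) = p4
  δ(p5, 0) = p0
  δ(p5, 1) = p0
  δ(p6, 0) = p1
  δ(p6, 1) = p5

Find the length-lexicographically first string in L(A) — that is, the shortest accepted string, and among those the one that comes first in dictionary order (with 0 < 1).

001

A breadth-first search from p0 reaches an accepting state first via the path p0 → p4 → p1 → p2 on input 001.
No string of length < 3 is accepted (BFS exhausts all shorter strings without reaching an accepting state), and 001 is the lexicographically least accepting string of length 3.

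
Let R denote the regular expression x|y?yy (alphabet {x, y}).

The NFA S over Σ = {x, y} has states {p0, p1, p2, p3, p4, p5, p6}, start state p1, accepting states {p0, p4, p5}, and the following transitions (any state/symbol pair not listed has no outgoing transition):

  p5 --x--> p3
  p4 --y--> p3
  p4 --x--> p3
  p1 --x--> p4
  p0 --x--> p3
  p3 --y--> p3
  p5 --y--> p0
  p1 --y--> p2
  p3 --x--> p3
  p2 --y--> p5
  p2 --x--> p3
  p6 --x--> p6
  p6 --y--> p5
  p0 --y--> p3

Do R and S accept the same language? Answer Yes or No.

Yes

Converting the expression R to a DFA (subset construction, then merging equivalent states) gives the minimal DFA with states {r0, r1, r2, r3, r4}, start state r0, accepting states {r1, r4} and transitions r0: x→r1, y→r2; r1: x→r3, y→r3; r2: x→r3, y→r4; r3: x→r3, y→r3; r4: x→r3, y→r1.
Exploring the product automaton R × S from the start pair (r0, p1), following both machines on each input symbol, reaches 6 state pairs: (r0, p1), (r1, p4), (r2, p2), (r3, p3), (r4, p5), (r1, p0).
R accepts in {r1, r4} and S accepts in {p0, p4, p5}. In every reachable pair the two components are either both accepting — (r1, p4), (r4, p5), (r1, p0) — or both non-accepting, so no string is accepted by exactly one of the machines: L(R) \ L(S) and L(S) \ L(R) are both empty.
Hence every string is accepted by R iff it is accepted by S, and the two languages coincide.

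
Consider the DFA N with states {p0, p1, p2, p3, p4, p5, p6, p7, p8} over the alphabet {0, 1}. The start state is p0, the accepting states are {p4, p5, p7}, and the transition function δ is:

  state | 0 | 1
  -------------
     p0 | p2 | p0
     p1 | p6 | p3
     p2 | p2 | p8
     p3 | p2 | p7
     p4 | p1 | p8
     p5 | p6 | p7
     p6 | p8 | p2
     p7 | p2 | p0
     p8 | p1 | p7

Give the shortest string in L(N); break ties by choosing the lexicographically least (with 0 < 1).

011

A breadth-first search from p0 reaches an accepting state first via the path p0 → p2 → p8 → p7 on input 011.
No string of length < 3 is accepted (BFS exhausts all shorter strings without reaching an accepting state), and 011 is the lexicographically least accepting string of length 3.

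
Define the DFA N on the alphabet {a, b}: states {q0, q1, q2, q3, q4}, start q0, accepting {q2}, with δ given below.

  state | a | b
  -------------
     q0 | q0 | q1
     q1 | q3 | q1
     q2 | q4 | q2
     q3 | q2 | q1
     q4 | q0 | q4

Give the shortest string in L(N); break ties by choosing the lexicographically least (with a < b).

baa

A breadth-first search from q0 reaches an accepting state first via the path q0 → q1 → q3 → q2 on input baa.
No string of length < 3 is accepted (BFS exhausts all shorter strings without reaching an accepting state), and baa is the lexicographically least accepting string of length 3.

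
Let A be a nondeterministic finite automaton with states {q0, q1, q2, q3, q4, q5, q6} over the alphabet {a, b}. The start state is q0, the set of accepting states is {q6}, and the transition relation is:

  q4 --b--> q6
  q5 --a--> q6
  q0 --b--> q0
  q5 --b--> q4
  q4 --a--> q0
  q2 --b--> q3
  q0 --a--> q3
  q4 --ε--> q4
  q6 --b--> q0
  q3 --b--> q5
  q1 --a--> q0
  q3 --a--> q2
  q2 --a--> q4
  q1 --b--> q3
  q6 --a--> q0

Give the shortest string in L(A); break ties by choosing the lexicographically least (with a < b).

aba

A breadth-first search from q0 reaches an accepting state first via the path q0 → q3 → q5 → q6 on input aba.
No string of length < 3 is accepted (BFS exhausts all shorter strings without reaching an accepting state), and aba is the lexicographically least accepting string of length 3.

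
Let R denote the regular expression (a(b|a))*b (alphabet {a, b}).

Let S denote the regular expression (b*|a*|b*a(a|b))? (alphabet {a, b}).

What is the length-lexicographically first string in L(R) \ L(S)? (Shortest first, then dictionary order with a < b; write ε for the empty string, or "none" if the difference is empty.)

The string aab is accepted by R but not by S.
No shorter string lies in the difference, and aab is the lexicographically first length-3 string in L(R) \ L(S).

aab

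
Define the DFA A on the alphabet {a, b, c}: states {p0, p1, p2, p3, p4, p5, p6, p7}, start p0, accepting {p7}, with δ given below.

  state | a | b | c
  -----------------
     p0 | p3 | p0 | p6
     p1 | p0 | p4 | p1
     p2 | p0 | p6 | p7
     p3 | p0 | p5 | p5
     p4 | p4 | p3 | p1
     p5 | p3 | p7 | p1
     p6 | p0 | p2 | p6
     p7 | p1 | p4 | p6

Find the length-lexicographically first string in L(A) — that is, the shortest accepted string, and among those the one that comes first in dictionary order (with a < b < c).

abb

A breadth-first search from p0 reaches an accepting state first via the path p0 → p3 → p5 → p7 on input abb.
No string of length < 3 is accepted (BFS exhausts all shorter strings without reaching an accepting state), and abb is the lexicographically least accepting string of length 3.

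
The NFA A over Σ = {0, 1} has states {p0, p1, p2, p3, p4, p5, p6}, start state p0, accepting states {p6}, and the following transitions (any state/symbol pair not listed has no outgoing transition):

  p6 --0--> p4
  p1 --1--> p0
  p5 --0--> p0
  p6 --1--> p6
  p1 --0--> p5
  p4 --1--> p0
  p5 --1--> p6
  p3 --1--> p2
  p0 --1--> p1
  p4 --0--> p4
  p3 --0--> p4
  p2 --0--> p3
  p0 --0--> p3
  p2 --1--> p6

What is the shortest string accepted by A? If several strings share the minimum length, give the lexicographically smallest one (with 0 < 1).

011

A breadth-first search from p0 reaches an accepting state first via the path p0 → p3 → p2 → p6 on input 011.
No string of length < 3 is accepted (BFS exhausts all shorter strings without reaching an accepting state), and 011 is the lexicographically least accepting string of length 3.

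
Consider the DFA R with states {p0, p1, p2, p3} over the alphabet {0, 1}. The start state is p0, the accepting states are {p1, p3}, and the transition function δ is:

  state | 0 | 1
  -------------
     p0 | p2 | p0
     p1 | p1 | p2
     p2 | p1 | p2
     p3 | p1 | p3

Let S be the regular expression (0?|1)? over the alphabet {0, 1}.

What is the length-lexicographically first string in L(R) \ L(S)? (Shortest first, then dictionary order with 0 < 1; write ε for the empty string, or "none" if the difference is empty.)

The string 00 is accepted by R but not by S.
No shorter string lies in the difference, and 00 is the lexicographically first length-2 string in L(R) \ L(S).

00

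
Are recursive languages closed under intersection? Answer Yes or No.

Run both deciders on the input and accept iff both accept; the combined machine always halts.
So the recursive languages are closed under intersection.

Yes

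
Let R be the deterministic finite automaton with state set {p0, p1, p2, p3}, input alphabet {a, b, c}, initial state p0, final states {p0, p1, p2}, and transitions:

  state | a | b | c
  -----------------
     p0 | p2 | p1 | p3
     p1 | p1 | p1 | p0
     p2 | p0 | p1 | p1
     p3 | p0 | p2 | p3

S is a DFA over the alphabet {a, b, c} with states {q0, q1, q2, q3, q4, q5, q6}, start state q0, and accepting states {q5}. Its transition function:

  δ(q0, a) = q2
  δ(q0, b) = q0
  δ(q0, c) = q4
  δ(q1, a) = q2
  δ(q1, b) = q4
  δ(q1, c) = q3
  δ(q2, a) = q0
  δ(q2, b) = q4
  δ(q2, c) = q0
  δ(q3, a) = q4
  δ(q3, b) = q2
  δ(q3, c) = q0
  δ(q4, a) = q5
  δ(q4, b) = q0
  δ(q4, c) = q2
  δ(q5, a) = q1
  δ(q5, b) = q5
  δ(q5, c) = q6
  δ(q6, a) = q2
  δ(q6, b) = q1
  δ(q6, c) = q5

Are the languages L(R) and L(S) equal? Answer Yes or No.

No

The empty string ε is accepted by R but rejected by S.
So L(R) ≠ L(S).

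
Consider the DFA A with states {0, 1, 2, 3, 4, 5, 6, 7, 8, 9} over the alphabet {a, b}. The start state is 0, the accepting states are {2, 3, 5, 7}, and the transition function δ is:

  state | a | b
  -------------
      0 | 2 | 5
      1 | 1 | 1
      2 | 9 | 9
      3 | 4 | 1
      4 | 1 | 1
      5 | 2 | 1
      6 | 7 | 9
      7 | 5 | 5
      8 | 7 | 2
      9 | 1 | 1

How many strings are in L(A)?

3

The useful subgraph on states {0, 2, 5} is acyclic, so L(A) is finite; the longest accepting path visits 3 useful states, giving maximum string length 2.
Counting accepting paths from 0 by length: 2 of length 1, 1 of length 2. Total 3.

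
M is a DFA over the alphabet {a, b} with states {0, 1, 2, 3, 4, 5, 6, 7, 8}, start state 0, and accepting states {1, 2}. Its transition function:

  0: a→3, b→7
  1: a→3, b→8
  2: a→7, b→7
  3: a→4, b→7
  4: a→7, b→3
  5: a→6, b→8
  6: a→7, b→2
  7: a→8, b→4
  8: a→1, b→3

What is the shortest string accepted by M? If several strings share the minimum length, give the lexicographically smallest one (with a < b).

A breadth-first search from 0 reaches an accepting state first via the path 0 → 7 → 8 → 1 on input baa.
No string of length < 3 is accepted (BFS exhausts all shorter strings without reaching an accepting state), and baa is the lexicographically least accepting string of length 3.

baa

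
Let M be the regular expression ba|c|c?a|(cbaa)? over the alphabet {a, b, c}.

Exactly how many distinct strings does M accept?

The expression has no Kleene star, so L(M) is finite. Expanding the alternatives gives {ε, a, c, ba, ca, cbaa}.
That is 1 of length 0, 2 of length 1, 2 of length 2, 1 of length 4: 6 strings in all.

6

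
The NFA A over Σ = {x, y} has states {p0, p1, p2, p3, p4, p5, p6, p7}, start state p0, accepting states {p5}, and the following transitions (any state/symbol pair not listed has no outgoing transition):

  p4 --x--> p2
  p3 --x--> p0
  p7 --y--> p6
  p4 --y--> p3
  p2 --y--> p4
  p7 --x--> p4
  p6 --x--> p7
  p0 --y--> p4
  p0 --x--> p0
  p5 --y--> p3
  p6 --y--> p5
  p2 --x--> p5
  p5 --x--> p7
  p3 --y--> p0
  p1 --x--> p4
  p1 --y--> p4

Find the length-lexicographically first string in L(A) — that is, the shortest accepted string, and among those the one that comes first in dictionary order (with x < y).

A breadth-first search from p0 reaches an accepting state first via the path p0 → p4 → p2 → p5 on input yxx.
No string of length < 3 is accepted (BFS exhausts all shorter strings without reaching an accepting state), and yxx is the lexicographically least accepting string of length 3.

yxx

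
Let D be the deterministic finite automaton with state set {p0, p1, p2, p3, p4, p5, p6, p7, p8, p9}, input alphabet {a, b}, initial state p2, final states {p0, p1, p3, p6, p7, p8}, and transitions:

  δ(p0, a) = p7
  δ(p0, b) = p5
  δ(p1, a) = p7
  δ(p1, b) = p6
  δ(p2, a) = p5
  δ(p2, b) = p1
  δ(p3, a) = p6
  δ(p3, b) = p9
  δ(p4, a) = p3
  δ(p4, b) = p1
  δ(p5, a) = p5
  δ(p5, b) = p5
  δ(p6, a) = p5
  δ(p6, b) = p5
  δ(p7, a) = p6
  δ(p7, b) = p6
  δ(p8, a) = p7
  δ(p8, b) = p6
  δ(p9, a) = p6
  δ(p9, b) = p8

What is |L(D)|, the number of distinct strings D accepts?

5

The useful subgraph on states {p1, p2, p6, p7} is acyclic, so L(D) is finite; the longest accepting path visits 4 useful states, giving maximum string length 3.
Counting accepting paths from p2 by length: 1 of length 1, 2 of length 2, 2 of length 3. Total 5.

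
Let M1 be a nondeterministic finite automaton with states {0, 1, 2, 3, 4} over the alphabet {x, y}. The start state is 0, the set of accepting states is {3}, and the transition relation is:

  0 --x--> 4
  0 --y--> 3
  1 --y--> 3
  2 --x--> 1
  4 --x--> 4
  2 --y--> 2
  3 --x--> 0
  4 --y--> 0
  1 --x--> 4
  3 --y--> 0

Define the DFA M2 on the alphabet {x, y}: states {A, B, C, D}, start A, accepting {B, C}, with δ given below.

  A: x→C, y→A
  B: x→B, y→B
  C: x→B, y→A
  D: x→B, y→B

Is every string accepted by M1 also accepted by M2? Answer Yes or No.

The string y is in L(M1) but not in L(M2).
So L(M1) ⊄ L(M2).

No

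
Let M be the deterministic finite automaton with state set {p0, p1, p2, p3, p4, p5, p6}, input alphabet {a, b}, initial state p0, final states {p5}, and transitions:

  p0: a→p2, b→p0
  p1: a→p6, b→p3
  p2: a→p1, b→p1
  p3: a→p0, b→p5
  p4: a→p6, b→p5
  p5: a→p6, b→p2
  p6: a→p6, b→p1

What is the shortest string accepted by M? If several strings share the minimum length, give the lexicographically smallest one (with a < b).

aabb

A breadth-first search from p0 reaches an accepting state first via the path p0 → p2 → p1 → p3 → p5 on input aabb.
No string of length < 4 is accepted (BFS exhausts all shorter strings without reaching an accepting state), and aabb is the lexicographically least accepting string of length 4.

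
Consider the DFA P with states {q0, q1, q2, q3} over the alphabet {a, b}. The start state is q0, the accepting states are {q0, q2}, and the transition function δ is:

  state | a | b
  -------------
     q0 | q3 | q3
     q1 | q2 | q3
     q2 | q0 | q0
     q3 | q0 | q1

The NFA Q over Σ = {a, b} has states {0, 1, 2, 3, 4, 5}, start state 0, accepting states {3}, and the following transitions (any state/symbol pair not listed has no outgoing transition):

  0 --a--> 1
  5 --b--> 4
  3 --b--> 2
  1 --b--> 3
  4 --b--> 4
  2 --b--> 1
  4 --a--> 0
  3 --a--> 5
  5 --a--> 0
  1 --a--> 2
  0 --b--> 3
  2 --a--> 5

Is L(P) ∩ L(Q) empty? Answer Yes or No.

The string aaabab is accepted by both P and Q.
Hence L(P) ∩ L(Q) ≠ ∅.

No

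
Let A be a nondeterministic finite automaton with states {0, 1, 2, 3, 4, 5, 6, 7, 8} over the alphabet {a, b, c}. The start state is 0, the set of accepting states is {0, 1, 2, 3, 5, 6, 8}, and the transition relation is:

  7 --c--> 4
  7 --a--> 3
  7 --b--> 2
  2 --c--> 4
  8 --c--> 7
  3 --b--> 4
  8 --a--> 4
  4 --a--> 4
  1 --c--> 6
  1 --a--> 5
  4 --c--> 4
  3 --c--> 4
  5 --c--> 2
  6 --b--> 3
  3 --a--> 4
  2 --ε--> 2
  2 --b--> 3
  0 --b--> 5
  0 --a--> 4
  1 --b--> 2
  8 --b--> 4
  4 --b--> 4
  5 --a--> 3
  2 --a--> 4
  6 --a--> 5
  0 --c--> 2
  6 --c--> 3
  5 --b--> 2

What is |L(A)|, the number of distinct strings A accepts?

The useful subgraph on states {0, 2, 3, 5} is acyclic, so L(A) is finite; the longest accepting path visits 4 useful states, giving maximum string length 3.
Counting accepting paths from 0 by length: 1 of length 0, 2 of length 1, 4 of length 2, 2 of length 3. Total 9.

9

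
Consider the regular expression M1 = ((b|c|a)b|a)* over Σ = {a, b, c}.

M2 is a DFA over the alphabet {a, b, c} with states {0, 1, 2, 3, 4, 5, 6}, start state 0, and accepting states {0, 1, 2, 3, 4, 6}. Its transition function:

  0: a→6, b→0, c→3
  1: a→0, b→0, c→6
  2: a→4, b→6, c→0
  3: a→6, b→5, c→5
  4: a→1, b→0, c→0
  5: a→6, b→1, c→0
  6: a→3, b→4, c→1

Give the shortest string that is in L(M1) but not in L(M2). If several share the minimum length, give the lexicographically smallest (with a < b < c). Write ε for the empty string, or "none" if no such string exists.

cb

The string cb is accepted by M1 but not by M2.
No shorter string lies in the difference, and cb is the lexicographically first length-2 string in L(M1) \ L(M2).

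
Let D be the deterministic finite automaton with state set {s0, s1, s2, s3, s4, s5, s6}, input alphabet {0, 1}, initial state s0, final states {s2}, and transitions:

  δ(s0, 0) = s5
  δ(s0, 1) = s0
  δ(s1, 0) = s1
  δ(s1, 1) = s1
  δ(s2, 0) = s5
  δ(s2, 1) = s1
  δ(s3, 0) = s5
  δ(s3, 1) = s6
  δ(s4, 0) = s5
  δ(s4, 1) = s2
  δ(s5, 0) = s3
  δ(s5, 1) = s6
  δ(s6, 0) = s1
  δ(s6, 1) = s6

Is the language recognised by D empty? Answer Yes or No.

Yes

The states reachable from the start state are {s0, s1, s3, s5, s6}.
None of the accepting states {s2} is reachable, so no string is accepted and L(D) = ∅.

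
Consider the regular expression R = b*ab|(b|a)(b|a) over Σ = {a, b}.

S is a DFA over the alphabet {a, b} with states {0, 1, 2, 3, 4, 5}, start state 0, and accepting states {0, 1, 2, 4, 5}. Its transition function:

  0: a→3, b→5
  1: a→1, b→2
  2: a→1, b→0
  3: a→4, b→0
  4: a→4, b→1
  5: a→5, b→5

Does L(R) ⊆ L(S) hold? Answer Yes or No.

Converting the expression R to a DFA (subset construction, then merging equivalent states) gives the minimal DFA with states {r0, r1, r2, r3, r4, r5, r6, r7, r8}, start state r0, accepting states {r3, r4, r5} and transitions r0: a→r1, b→r2; r1: a→r3, b→r3; r2: a→r4, b→r5; r3: a→r6, b→r6; r4: a→r6, b→r3; r5: a→r7, b→r8; r6: a→r6, b→r6; r7: a→r6, b→r3; r8: a→r7, b→r8.
Exploring the product automaton R × S from the start pair (r0, 0), following both machines on each input symbol, reaches 16 state pairs: (r0, 0), (r1, 3), (r2, 5), (r3, 4), (r3, 0), (r4, 5), (r5, 5), (r6, 4), (r6, 1), (r6, 3), (r6, 5), (r3, 5), (r7, 5), (r8, 5), (r6, 2), (r6, 0).
R accepts in {r3, r4, r5} and S accepts in {0, 1, 2, 4, 5}. The reachable pairs whose R-component is accepting are (r3, 4), (r3, 0), (r4, 5), (r5, 5), (r3, 5); in each of them the S-component is accepting too, so the product for L(R) \ L(S) (R-component accepting, S-component rejecting) has no reachable accepting pair and the difference is empty.
Hence every string in L(R) is also in L(S).

Yes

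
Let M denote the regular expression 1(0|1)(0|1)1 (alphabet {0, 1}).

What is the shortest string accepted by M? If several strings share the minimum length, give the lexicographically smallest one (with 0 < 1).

By inspection of the expression, no string of length less than 4 matches, and 1001 is the lexicographically first match of length 4.

1001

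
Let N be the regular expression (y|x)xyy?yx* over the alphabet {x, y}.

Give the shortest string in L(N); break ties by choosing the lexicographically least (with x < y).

xxyy

By inspection of the expression, no string of length less than 4 matches, and xxyy is the lexicographically first match of length 4.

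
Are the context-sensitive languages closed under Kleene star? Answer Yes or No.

Yes

An LBA guesses a factorisation of the input into blocks (marking block boundaries on a second track) and verifies each block with the LBA for L; this uses no space beyond the input, so L* is context-sensitive.
So the context-sensitive languages are closed under Kleene star.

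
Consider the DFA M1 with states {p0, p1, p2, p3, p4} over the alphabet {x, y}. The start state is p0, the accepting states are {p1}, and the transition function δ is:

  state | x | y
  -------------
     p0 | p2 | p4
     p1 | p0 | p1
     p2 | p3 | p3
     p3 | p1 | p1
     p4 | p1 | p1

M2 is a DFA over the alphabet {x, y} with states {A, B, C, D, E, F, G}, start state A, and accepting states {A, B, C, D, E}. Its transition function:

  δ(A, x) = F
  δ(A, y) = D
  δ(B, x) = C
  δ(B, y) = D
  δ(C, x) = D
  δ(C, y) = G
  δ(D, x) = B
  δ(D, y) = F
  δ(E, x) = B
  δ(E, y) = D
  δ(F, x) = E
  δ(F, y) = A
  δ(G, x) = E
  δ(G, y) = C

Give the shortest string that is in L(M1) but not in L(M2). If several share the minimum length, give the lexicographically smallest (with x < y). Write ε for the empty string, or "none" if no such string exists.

The string yy is accepted by M1 but not by M2.
No shorter string lies in the difference, and yy is the lexicographically first length-2 string in L(M1) \ L(M2).

yy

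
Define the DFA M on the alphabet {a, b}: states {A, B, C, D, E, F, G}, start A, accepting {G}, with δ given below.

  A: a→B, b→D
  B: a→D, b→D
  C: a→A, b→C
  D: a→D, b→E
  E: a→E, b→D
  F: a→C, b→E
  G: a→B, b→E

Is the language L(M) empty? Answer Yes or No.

Yes

The states reachable from the start state are {A, B, D, E}.
None of the accepting states {G} is reachable, so no string is accepted and L(M) = ∅.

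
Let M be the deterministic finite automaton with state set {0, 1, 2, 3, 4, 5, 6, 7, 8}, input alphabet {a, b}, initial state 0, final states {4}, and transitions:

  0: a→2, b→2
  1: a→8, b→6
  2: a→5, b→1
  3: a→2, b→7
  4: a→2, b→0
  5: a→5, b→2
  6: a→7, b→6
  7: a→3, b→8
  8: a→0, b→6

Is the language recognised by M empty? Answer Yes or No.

Yes

The states reachable from the start state are {0, 1, 2, 3, 5, 6, 7, 8}.
None of the accepting states {4} is reachable, so no string is accepted and L(M) = ∅.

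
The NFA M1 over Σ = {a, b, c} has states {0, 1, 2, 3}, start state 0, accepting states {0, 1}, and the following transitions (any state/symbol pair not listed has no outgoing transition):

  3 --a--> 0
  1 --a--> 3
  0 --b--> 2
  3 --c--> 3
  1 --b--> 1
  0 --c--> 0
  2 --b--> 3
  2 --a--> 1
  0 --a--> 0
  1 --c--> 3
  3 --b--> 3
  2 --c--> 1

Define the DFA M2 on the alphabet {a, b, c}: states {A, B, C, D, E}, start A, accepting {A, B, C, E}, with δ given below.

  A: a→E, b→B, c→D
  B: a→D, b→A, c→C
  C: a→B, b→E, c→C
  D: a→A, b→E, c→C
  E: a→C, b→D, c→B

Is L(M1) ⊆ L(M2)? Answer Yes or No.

No

The string c is in L(M1) but not in L(M2).
So L(M1) ⊄ L(M2).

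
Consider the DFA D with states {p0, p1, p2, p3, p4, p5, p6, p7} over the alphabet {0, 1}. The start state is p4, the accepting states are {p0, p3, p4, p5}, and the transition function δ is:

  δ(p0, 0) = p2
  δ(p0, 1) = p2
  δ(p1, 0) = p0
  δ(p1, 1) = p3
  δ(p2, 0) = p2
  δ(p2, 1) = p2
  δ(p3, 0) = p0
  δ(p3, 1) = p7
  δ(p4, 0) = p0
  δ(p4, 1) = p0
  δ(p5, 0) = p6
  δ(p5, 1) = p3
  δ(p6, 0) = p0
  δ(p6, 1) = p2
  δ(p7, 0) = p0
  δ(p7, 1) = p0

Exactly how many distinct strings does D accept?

3

The useful subgraph on states {p0, p4} is acyclic, so L(D) is finite; the longest accepting path visits 2 useful states, giving maximum string length 1.
Counting accepting paths from p4 by length: 1 of length 0, 2 of length 1. Total 3.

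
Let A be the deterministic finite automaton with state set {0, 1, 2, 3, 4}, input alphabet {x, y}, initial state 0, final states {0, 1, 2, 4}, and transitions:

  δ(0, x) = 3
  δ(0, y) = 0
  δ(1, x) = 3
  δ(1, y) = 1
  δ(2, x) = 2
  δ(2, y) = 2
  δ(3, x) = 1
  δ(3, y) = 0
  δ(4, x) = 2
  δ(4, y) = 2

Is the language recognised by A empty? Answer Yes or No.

No

The empty string ε is accepted: the run 0 ends in the accepting state 0.
Since at least one string is accepted, L(A) is not empty.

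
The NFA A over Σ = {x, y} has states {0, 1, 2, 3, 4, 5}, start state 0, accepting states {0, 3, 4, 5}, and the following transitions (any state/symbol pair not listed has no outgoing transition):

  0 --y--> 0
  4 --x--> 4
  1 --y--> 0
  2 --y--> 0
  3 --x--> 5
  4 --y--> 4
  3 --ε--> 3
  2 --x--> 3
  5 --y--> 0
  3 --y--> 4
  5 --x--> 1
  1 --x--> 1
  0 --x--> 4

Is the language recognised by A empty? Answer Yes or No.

The empty string ε is accepted: the run 0 ends in the accepting state 0.
Since at least one string is accepted, L(A) is not empty.

No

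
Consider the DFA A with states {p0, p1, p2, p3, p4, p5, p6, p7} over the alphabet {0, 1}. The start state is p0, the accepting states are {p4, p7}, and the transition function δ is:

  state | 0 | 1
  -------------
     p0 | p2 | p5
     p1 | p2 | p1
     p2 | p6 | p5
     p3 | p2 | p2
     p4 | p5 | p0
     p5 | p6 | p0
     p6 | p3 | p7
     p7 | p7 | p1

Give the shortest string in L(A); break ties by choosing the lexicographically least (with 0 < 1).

A breadth-first search from p0 reaches an accepting state first via the path p0 → p2 → p6 → p7 on input 001.
No string of length < 3 is accepted (BFS exhausts all shorter strings without reaching an accepting state), and 001 is the lexicographically least accepting string of length 3.

001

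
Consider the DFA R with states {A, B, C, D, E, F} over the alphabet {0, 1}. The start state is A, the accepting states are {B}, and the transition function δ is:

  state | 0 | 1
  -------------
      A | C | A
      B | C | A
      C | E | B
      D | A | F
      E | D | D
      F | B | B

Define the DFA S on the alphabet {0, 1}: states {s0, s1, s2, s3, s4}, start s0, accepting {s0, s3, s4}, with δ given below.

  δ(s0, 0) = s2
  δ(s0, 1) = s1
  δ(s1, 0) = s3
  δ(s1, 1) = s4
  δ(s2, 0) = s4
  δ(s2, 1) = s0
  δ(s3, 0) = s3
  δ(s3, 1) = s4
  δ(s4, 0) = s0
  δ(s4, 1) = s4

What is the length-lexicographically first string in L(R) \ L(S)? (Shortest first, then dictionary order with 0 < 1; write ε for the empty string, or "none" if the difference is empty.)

The string 1101 is accepted by R but not by S.
No shorter string lies in the difference, and 1101 is the lexicographically first length-4 string in L(R) \ L(S).

1101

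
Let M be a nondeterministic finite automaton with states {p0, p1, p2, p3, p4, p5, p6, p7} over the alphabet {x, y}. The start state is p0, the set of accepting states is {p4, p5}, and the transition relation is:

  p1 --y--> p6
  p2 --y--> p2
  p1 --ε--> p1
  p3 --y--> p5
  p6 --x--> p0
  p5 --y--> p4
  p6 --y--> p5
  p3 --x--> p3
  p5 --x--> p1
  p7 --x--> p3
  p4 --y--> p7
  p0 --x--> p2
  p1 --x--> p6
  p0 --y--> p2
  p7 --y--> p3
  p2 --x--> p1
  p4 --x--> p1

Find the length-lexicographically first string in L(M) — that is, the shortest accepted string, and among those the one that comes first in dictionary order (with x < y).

A breadth-first search from p0 reaches an accepting state first via the path p0 → p2 → p1 → p6 → p5 on input xxxy.
No string of length < 4 is accepted (BFS exhausts all shorter strings without reaching an accepting state), and xxxy is the lexicographically least accepting string of length 4.

xxxy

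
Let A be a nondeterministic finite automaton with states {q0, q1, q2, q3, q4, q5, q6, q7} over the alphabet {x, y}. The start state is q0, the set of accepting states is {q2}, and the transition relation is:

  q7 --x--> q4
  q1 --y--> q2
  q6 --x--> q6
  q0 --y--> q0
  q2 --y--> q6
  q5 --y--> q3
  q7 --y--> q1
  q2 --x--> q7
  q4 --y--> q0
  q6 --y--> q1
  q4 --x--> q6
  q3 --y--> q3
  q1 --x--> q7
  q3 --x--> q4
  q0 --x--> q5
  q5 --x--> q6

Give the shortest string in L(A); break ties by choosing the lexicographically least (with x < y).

A breadth-first search from q0 reaches an accepting state first via the path q0 → q5 → q6 → q1 → q2 on input xxyy.
No string of length < 4 is accepted (BFS exhausts all shorter strings without reaching an accepting state), and xxyy is the lexicographically least accepting string of length 4.

xxyy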